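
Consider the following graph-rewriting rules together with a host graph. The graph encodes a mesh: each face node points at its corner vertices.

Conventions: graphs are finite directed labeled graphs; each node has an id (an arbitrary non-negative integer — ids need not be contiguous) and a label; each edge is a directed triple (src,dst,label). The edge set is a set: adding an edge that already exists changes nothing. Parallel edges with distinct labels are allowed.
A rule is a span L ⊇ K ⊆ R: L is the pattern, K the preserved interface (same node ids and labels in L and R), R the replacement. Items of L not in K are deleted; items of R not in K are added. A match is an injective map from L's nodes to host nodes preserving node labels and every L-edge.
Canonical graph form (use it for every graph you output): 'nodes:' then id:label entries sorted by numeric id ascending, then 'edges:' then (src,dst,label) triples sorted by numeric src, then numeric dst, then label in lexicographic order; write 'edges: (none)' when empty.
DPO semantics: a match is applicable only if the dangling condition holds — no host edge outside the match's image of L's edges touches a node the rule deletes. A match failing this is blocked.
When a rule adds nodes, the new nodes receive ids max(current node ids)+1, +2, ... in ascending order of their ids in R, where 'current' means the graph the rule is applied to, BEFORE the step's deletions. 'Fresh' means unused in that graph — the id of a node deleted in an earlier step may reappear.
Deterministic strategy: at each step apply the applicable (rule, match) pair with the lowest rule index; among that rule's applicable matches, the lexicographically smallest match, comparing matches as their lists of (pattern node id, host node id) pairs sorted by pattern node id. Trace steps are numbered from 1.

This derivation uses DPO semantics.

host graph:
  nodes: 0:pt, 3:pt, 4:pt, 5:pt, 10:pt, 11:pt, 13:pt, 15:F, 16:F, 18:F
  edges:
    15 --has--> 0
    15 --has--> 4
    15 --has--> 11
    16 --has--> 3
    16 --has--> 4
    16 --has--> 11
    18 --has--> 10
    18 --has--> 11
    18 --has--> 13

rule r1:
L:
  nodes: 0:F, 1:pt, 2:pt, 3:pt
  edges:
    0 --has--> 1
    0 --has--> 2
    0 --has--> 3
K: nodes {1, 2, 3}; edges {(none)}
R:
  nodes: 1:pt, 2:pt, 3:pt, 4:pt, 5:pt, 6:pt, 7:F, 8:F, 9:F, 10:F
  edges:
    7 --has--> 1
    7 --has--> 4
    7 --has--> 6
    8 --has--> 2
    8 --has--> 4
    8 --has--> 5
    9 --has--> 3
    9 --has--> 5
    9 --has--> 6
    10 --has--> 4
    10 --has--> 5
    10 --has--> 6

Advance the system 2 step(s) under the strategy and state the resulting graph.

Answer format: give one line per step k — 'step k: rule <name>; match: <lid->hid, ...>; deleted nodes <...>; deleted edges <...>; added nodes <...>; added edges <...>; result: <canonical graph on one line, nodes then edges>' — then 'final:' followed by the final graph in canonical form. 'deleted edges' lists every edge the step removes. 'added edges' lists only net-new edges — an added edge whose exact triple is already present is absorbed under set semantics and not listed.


step 1: rule r1; match: 0->15, 1->0, 2->4, 3->11; deleted nodes 15; deleted edges (15,0,has); (15,4,has); (15,11,has); added nodes 19, 20, 21, 22, 23, 24, 25; added edges (22,0,has); (22,19,has); (22,21,has); (23,4,has); (23,19,has); (23,20,has); (24,11,has); (24,20,has); (24,21,has); (25,19,has); (25,20,has); (25,21,has); result: nodes: 0:pt, 3:pt, 4:pt, 5:pt, 10:pt, 11:pt, 13:pt, 16:F, 18:F, 19:pt, 20:pt, 21:pt, 22:F, 23:F, 24:F, 25:F edges: (16,3,has); (16,4,has); (16,11,has); (18,10,has); (18,11,has); (18,13,has); (22,0,has); (22,19,has); (22,21,has); (23,4,has); (23,19,has); (23,20,has); (24,11,has); (24,20,has); (24,21,has); (25,19,has); (25,20,has); (25,21,has)
step 2: rule r1; match: 0->16, 1->3, 2->4, 3->11; deleted nodes 16; deleted edges (16,3,has); (16,4,has); (16,11,has); added nodes 26, 27, 28, 29, 30, 31, 32; added edges (29,3,has); (29,26,has); (29,28,has); (30,4,has); (30,26,has); (30,27,has); (31,11,has); (31,27,has); (31,28,has); (32,26,has); (32,27,has); (32,28,has); result: nodes: 0:pt, 3:pt, 4:pt, 5:pt, 10:pt, 11:pt, 13:pt, 18:F, 19:pt, 20:pt, 21:pt, 22:F, 23:F, 24:F, 25:F, 26:pt, 27:pt, 28:pt, 29:F, 30:F, 31:F, 32:F edges: (18,10,has); (18,11,has); (18,13,has); (22,0,has); (22,19,has); (22,21,has); (23,4,has); (23,19,has); (23,20,has); (24,11,has); (24,20,has); (24,21,has); (25,19,has); (25,20,has); (25,21,has); (29,3,has); (29,26,has); (29,28,has); (30,4,has); (30,26,has); (30,27,has); (31,11,has); (31,27,has); (31,28,has); (32,26,has); (32,27,has); (32,28,has)
final:
nodes: 0:pt, 3:pt, 4:pt, 5:pt, 10:pt, 11:pt, 13:pt, 18:F, 19:pt, 20:pt, 21:pt, 22:F, 23:F, 24:F, 25:F, 26:pt, 27:pt, 28:pt, 29:F, 30:F, 31:F, 32:F
edges: (18,10,has); (18,11,has); (18,13,has); (22,0,has); (22,19,has); (22,21,has); (23,4,has); (23,19,has); (23,20,has); (24,11,has); (24,20,has); (24,21,has); (25,19,has); (25,20,has); (25,21,has); (29,3,has); (29,26,has); (29,28,has); (30,4,has); (30,26,has); (30,27,has); (31,11,has); (31,27,has); (31,28,has); (32,26,has); (32,27,has); (32,28,has)


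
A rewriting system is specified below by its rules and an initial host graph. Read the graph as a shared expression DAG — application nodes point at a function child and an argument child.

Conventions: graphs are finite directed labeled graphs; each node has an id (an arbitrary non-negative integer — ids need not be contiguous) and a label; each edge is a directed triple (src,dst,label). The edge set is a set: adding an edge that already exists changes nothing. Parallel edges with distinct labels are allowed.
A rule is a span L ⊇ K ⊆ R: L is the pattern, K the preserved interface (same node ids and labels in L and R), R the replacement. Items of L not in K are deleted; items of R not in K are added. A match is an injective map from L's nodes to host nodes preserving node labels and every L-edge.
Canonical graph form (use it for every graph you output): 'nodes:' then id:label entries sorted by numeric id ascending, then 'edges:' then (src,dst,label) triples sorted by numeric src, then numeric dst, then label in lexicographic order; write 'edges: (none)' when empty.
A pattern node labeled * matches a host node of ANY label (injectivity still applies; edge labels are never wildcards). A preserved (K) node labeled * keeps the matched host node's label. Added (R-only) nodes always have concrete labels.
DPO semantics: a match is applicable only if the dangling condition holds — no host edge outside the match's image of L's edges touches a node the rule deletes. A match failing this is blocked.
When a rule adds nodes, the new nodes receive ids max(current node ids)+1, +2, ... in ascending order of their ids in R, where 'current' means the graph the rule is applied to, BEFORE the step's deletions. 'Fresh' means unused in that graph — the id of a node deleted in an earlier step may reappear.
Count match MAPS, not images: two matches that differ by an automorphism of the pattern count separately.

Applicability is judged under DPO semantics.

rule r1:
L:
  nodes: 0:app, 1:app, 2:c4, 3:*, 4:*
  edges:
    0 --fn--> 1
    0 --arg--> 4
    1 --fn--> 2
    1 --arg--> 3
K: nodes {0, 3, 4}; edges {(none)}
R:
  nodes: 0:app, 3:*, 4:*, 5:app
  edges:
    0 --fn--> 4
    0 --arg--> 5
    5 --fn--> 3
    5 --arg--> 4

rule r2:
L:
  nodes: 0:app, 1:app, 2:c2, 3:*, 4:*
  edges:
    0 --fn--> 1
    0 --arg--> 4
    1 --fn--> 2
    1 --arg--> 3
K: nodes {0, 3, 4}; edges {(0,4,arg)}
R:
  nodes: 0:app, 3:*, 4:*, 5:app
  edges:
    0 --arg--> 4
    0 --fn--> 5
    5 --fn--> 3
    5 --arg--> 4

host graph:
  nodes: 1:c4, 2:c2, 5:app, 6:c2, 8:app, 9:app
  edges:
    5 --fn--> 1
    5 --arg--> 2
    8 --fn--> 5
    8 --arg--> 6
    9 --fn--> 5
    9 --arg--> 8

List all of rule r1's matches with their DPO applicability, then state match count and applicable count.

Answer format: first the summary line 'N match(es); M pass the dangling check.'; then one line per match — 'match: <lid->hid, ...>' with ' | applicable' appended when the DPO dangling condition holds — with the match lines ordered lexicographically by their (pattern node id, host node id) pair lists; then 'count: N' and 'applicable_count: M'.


2 match(es); 0 pass the dangling check.
match: 0->8, 1->5, 2->1, 3->2, 4->6
match: 0->9, 1->5, 2->1, 3->2, 4->8
count: 2
applicable_count: 0


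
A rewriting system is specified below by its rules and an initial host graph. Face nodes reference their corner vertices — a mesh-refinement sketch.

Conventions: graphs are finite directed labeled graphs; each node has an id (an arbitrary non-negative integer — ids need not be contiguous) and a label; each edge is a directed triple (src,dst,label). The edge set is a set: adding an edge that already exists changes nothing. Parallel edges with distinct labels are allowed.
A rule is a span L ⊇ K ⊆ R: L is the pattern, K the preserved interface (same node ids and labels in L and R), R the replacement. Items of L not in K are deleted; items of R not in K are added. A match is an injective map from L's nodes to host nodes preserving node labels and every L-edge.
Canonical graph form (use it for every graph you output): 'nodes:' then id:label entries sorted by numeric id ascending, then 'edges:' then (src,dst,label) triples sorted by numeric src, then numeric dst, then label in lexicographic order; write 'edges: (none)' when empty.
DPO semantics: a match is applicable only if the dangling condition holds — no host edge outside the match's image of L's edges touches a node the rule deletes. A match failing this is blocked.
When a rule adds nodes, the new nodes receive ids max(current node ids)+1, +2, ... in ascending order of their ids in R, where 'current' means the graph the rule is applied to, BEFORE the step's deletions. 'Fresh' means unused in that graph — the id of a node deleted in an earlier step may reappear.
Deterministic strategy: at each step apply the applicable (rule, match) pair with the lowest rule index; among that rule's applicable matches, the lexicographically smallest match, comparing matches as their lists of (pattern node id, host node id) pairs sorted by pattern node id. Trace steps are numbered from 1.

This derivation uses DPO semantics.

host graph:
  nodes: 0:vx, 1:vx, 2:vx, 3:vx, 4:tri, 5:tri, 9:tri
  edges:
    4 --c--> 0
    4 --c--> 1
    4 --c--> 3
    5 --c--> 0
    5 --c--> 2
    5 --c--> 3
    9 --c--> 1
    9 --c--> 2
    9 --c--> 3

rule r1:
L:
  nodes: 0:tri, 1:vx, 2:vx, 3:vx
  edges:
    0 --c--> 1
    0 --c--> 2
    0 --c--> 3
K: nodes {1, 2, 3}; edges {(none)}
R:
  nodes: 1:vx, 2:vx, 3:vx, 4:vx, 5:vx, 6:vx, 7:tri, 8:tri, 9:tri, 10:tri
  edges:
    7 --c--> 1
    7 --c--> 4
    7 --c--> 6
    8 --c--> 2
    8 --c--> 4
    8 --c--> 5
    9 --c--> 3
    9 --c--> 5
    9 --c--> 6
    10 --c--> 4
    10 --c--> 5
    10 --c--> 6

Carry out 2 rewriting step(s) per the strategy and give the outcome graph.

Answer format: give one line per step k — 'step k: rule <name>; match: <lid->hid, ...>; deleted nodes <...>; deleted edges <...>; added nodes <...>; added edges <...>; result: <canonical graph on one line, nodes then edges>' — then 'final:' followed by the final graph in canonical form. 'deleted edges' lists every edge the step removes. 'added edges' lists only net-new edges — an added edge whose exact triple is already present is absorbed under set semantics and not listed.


step 1: rule r1; match: 0->4, 1->0, 2->1, 3->3; deleted nodes 4; deleted edges (4,0,c); (4,1,c); (4,3,c); added nodes 10, 11, 12, 13, 14, 15, 16; added edges (13,0,c); (13,10,c); (13,12,c); (14,1,c); (14,10,c); (14,11,c); (15,3,c); (15,11,c); (15,12,c); (16,10,c); (16,11,c); (16,12,c); result: nodes: 0:vx, 1:vx, 2:vx, 3:vx, 5:tri, 9:tri, 10:vx, 11:vx, 12:vx, 13:tri, 14:tri, 15:tri, 16:tri edges: (5,0,c); (5,2,c); (5,3,c); (9,1,c); (9,2,c); (9,3,c); (13,0,c); (13,10,c); (13,12,c); (14,1,c); (14,10,c); (14,11,c); (15,3,c); (15,11,c); (15,12,c); (16,10,c); (16,11,c); (16,12,c)
step 2: rule r1; match: 0->5, 1->0, 2->2, 3->3; deleted nodes 5; deleted edges (5,0,c); (5,2,c); (5,3,c); added nodes 17, 18, 19, 20, 21, 22, 23; added edges (20,0,c); (20,17,c); (20,19,c); (21,2,c); (21,17,c); (21,18,c); (22,3,c); (22,18,c); (22,19,c); (23,17,c); (23,18,c); (23,19,c); result: nodes: 0:vx, 1:vx, 2:vx, 3:vx, 9:tri, 10:vx, 11:vx, 12:vx, 13:tri, 14:tri, 15:tri, 16:tri, 17:vx, 18:vx, 19:vx, 20:tri, 21:tri, 22:tri, 23:tri edges: (9,1,c); (9,2,c); (9,3,c); (13,0,c); (13,10,c); (13,12,c); (14,1,c); (14,10,c); (14,11,c); (15,3,c); (15,11,c); (15,12,c); (16,10,c); (16,11,c); (16,12,c); (20,0,c); (20,17,c); (20,19,c); (21,2,c); (21,17,c); (21,18,c); (22,3,c); (22,18,c); (22,19,c); (23,17,c); (23,18,c); (23,19,c)
final:
nodes: 0:vx, 1:vx, 2:vx, 3:vx, 9:tri, 10:vx, 11:vx, 12:vx, 13:tri, 14:tri, 15:tri, 16:tri, 17:vx, 18:vx, 19:vx, 20:tri, 21:tri, 22:tri, 23:tri
edges: (9,1,c); (9,2,c); (9,3,c); (13,0,c); (13,10,c); (13,12,c); (14,1,c); (14,10,c); (14,11,c); (15,3,c); (15,11,c); (15,12,c); (16,10,c); (16,11,c); (16,12,c); (20,0,c); (20,17,c); (20,19,c); (21,2,c); (21,17,c); (21,18,c); (22,3,c); (22,18,c); (22,19,c); (23,17,c); (23,18,c); (23,19,c)


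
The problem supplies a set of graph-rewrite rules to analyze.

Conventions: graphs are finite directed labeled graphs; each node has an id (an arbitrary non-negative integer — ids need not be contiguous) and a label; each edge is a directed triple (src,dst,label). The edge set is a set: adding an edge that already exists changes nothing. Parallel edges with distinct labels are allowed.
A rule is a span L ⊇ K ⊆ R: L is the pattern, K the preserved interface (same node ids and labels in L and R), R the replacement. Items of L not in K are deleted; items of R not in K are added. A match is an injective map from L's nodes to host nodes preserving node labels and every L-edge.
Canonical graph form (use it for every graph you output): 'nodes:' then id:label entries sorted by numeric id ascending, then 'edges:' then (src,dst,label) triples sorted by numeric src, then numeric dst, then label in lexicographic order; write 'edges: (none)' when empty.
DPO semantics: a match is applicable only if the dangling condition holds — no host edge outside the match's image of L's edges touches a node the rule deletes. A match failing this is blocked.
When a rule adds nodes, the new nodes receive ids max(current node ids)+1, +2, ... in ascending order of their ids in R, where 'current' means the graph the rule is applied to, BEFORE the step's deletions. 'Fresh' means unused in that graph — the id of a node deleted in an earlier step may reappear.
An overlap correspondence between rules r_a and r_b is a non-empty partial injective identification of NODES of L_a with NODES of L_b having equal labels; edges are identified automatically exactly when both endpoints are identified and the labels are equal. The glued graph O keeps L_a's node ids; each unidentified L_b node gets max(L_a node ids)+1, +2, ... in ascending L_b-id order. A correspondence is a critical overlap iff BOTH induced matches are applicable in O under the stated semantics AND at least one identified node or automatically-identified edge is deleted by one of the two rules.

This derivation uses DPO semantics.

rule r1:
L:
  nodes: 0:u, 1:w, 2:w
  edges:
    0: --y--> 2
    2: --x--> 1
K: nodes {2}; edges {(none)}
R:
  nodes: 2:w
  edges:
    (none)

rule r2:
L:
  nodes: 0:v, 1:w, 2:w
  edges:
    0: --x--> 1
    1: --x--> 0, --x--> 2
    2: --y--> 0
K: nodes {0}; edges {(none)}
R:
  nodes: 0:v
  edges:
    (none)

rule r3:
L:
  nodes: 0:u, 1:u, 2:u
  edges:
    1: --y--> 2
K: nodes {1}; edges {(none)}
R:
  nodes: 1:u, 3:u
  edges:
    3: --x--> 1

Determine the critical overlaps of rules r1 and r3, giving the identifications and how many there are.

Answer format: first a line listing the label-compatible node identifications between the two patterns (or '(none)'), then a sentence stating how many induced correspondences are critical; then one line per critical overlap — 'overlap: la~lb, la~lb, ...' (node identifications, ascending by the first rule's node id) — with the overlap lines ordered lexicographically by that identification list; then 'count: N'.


label-compatible node identifications between L(r1) and L(r3): 0~0, 0~1, 0~2
0 of the induced correspondences are critical overlaps of r1 and r3.
count: 0


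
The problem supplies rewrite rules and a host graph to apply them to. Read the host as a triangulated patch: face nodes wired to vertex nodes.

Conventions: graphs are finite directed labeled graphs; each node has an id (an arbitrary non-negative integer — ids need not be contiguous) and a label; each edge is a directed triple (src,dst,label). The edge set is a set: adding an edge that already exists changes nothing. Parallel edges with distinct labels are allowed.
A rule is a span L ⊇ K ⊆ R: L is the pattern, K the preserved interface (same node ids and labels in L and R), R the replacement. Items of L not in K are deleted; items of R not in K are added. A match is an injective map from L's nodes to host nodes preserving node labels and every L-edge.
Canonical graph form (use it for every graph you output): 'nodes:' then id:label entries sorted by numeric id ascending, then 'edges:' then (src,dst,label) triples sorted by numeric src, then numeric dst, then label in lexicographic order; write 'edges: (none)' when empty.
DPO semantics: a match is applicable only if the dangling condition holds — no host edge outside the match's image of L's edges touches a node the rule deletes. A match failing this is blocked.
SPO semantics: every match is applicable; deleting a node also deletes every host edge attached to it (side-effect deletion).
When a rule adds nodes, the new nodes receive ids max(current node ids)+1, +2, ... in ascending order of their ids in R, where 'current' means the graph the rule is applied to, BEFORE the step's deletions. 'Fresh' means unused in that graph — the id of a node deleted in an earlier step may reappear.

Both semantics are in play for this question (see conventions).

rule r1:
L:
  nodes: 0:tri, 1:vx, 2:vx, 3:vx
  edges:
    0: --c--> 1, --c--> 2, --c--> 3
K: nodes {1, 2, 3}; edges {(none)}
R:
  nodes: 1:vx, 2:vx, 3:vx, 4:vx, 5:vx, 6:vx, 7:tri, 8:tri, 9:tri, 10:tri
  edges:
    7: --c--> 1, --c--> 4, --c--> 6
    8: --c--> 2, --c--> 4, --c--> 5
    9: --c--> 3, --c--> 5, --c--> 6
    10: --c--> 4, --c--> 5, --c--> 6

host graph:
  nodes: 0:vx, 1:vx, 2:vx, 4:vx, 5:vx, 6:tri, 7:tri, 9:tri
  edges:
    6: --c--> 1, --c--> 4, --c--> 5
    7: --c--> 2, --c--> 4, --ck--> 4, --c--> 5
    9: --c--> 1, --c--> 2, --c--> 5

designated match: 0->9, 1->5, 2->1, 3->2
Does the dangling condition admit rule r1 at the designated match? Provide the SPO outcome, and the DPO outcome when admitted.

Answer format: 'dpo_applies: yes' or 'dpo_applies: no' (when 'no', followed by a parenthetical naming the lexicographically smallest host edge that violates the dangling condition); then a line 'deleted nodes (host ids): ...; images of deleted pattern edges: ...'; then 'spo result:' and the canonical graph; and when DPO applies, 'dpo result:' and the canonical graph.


dpo_applies: yes
deleted nodes (host ids): 9; images of deleted pattern edges: (9,1,c); (9,2,c); (9,5,c)
spo result:
nodes: 0:vx, 1:vx, 2:vx, 4:vx, 5:vx, 6:tri, 7:tri, 10:vx, 11:vx, 12:vx, 13:tri, 14:tri, 15:tri, 16:tri
edges: (6,1,c); (6,4,c); (6,5,c); (7,2,c); (7,4,c); (7,4,ck); (7,5,c); (13,5,c); (13,10,c); (13,12,c); (14,1,c); (14,10,c); (14,11,c); (15,2,c); (15,11,c); (15,12,c); (16,10,c); (16,11,c); (16,12,c)
dpo result:
nodes: 0:vx, 1:vx, 2:vx, 4:vx, 5:vx, 6:tri, 7:tri, 10:vx, 11:vx, 12:vx, 13:tri, 14:tri, 15:tri, 16:tri
edges: (6,1,c); (6,4,c); (6,5,c); (7,2,c); (7,4,c); (7,4,ck); (7,5,c); (13,5,c); (13,10,c); (13,12,c); (14,1,c); (14,10,c); (14,11,c); (15,2,c); (15,11,c); (15,12,c); (16,10,c); (16,11,c); (16,12,c)


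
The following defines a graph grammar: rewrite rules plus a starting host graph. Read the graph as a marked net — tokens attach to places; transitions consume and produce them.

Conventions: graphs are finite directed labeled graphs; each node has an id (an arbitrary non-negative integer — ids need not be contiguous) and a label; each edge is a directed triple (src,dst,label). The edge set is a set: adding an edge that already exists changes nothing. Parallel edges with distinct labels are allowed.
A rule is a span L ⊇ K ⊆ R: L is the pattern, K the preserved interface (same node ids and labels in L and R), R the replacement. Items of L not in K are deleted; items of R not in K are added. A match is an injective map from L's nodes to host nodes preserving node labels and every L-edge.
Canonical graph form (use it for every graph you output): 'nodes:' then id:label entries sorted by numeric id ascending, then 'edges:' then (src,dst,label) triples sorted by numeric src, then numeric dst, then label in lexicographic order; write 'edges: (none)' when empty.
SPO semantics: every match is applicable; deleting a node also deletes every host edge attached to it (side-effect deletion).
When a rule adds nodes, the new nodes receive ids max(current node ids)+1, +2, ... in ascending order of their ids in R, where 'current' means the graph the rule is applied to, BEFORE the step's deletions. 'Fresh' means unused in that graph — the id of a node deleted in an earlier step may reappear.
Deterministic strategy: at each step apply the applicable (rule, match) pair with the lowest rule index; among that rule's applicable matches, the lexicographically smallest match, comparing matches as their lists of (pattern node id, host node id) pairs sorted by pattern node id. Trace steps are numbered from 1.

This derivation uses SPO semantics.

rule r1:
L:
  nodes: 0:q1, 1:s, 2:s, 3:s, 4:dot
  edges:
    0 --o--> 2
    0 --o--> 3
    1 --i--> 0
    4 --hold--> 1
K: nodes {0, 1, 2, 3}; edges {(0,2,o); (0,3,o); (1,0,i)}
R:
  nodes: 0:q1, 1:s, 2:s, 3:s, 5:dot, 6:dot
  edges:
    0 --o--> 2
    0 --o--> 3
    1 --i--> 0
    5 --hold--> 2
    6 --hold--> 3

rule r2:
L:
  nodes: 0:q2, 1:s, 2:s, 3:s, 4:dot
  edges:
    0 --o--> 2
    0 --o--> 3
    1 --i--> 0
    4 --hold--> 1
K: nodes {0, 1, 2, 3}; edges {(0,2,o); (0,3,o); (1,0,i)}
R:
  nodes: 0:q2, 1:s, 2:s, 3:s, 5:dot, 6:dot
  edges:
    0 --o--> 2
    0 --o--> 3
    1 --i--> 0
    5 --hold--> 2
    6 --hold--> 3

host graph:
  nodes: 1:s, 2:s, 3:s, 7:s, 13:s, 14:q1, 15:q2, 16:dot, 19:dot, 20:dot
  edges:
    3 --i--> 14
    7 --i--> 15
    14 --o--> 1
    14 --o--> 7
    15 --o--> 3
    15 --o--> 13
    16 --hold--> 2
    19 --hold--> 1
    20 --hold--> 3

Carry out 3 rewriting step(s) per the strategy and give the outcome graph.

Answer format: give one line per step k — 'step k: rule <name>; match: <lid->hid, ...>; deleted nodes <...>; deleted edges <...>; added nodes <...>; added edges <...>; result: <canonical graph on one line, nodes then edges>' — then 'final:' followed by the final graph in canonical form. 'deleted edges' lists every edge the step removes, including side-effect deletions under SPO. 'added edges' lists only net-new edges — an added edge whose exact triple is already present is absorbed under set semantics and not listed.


step 1: rule r1; match: 0->14, 1->3, 2->1, 3->7, 4->20; deleted nodes 20; deleted edges (20,3,hold); added nodes 21, 22; added edges (21,1,hold); (22,7,hold); result: nodes: 1:s, 2:s, 3:s, 7:s, 13:s, 14:q1, 15:q2, 16:dot, 19:dot, 21:dot, 22:dot edges: (3,14,i); (7,15,i); (14,1,o); (14,7,o); (15,3,o); (15,13,o); (16,2,hold); (19,1,hold); (21,1,hold); (22,7,hold)
step 2: rule r2; match: 0->15, 1->7, 2->3, 3->13, 4->22; deleted nodes 22; deleted edges (22,7,hold); added nodes 23, 24; added edges (23,3,hold); (24,13,hold); result: nodes: 1:s, 2:s, 3:s, 7:s, 13:s, 14:q1, 15:q2, 16:dot, 19:dot, 21:dot, 23:dot, 24:dot edges: (3,14,i); (7,15,i); (14,1,o); (14,7,o); (15,3,o); (15,13,o); (16,2,hold); (19,1,hold); (21,1,hold); (23,3,hold); (24,13,hold)
step 3: rule r1; match: 0->14, 1->3, 2->1, 3->7, 4->23; deleted nodes 23; deleted edges (23,3,hold); added nodes 25, 26; added edges (25,1,hold); (26,7,hold); result: nodes: 1:s, 2:s, 3:s, 7:s, 13:s, 14:q1, 15:q2, 16:dot, 19:dot, 21:dot, 24:dot, 25:dot, 26:dot edges: (3,14,i); (7,15,i); (14,1,o); (14,7,o); (15,3,o); (15,13,o); (16,2,hold); (19,1,hold); (21,1,hold); (24,13,hold); (25,1,hold); (26,7,hold)
final:
nodes: 1:s, 2:s, 3:s, 7:s, 13:s, 14:q1, 15:q2, 16:dot, 19:dot, 21:dot, 24:dot, 25:dot, 26:dot
edges: (3,14,i); (7,15,i); (14,1,o); (14,7,o); (15,3,o); (15,13,o); (16,2,hold); (19,1,hold); (21,1,hold); (24,13,hold); (25,1,hold); (26,7,hold)


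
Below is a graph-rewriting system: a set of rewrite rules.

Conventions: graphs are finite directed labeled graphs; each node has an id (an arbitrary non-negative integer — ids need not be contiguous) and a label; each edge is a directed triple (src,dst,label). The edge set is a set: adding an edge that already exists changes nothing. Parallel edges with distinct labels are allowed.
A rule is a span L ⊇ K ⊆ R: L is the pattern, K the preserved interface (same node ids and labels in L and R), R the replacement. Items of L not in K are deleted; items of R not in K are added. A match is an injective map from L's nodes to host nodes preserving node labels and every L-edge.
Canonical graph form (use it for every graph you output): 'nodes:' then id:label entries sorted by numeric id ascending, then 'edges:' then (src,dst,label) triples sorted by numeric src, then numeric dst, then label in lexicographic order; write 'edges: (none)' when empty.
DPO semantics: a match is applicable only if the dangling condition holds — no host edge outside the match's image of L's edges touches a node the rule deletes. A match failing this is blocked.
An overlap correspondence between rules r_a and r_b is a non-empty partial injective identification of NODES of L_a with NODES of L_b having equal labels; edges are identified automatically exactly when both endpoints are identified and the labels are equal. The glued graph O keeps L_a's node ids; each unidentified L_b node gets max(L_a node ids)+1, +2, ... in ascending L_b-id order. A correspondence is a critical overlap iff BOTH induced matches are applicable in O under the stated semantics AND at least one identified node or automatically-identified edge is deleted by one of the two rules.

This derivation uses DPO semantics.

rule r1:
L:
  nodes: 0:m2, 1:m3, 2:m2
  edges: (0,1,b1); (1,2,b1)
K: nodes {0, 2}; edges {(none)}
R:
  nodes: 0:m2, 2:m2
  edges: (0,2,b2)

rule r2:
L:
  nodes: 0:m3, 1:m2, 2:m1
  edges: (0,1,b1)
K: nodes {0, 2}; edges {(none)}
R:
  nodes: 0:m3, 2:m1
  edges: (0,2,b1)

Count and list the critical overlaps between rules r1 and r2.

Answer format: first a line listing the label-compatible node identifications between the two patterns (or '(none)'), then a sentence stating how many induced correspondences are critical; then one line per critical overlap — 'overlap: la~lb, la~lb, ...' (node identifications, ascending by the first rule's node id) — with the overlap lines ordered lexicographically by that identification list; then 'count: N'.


label-compatible node identifications between L(r1) and L(r2): 0~1, 1~0, 2~1
1 of the induced correspondences is a critical overlap of r1 and r2.
overlap: 1~0, 2~1
count: 1


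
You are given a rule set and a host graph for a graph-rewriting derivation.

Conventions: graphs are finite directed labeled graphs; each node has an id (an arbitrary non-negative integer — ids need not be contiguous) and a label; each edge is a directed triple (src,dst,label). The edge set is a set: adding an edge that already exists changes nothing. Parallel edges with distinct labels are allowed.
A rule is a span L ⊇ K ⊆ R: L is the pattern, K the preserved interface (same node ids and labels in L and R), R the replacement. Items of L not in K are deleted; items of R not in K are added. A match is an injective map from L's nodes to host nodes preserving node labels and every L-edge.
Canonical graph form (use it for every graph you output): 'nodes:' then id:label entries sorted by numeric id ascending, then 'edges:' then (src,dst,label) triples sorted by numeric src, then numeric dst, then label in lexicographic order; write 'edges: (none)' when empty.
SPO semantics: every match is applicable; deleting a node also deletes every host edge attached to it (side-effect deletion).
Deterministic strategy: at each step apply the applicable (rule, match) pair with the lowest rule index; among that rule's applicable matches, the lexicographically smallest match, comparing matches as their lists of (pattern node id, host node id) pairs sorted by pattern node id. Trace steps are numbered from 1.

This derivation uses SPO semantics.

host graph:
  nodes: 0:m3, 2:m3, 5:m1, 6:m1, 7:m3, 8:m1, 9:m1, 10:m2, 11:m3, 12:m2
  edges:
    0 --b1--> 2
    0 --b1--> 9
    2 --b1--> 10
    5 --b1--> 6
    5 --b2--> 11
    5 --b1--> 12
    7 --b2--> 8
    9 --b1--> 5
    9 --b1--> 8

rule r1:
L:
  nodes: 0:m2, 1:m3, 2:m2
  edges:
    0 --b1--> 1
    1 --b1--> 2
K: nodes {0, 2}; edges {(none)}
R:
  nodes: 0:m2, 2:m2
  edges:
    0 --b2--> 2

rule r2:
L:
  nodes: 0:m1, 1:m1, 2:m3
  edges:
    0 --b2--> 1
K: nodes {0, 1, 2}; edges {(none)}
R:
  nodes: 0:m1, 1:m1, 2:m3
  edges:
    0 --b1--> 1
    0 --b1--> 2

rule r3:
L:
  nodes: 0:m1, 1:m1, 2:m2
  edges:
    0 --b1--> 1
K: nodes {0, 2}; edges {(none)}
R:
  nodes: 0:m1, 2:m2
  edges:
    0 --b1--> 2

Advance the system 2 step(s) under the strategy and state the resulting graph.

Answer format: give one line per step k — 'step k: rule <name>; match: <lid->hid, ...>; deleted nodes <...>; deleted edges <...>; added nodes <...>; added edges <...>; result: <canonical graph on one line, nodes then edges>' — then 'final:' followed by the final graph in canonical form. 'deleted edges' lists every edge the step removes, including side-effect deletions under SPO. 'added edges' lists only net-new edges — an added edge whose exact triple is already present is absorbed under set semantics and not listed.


step 1: rule r3; match: 0->5, 1->6, 2->10; deleted nodes 6; deleted edges (5,6,b1); added nodes (none); added edges (5,10,b1); result: nodes: 0:m3, 2:m3, 5:m1, 7:m3, 8:m1, 9:m1, 10:m2, 11:m3, 12:m2 edges: (0,2,b1); (0,9,b1); (2,10,b1); (5,10,b1); (5,11,b2); (5,12,b1); (7,8,b2); (9,5,b1); (9,8,b1)
step 2: rule r3; match: 0->9, 1->5, 2->10; deleted nodes 5; deleted edges (5,10,b1); (5,11,b2); (5,12,b1); (9,5,b1); added nodes (none); added edges (9,10,b1); result: nodes: 0:m3, 2:m3, 7:m3, 8:m1, 9:m1, 10:m2, 11:m3, 12:m2 edges: (0,2,b1); (0,9,b1); (2,10,b1); (7,8,b2); (9,8,b1); (9,10,b1)
final:
nodes: 0:m3, 2:m3, 7:m3, 8:m1, 9:m1, 10:m2, 11:m3, 12:m2
edges: (0,2,b1); (0,9,b1); (2,10,b1); (7,8,b2); (9,8,b1); (9,10,b1)


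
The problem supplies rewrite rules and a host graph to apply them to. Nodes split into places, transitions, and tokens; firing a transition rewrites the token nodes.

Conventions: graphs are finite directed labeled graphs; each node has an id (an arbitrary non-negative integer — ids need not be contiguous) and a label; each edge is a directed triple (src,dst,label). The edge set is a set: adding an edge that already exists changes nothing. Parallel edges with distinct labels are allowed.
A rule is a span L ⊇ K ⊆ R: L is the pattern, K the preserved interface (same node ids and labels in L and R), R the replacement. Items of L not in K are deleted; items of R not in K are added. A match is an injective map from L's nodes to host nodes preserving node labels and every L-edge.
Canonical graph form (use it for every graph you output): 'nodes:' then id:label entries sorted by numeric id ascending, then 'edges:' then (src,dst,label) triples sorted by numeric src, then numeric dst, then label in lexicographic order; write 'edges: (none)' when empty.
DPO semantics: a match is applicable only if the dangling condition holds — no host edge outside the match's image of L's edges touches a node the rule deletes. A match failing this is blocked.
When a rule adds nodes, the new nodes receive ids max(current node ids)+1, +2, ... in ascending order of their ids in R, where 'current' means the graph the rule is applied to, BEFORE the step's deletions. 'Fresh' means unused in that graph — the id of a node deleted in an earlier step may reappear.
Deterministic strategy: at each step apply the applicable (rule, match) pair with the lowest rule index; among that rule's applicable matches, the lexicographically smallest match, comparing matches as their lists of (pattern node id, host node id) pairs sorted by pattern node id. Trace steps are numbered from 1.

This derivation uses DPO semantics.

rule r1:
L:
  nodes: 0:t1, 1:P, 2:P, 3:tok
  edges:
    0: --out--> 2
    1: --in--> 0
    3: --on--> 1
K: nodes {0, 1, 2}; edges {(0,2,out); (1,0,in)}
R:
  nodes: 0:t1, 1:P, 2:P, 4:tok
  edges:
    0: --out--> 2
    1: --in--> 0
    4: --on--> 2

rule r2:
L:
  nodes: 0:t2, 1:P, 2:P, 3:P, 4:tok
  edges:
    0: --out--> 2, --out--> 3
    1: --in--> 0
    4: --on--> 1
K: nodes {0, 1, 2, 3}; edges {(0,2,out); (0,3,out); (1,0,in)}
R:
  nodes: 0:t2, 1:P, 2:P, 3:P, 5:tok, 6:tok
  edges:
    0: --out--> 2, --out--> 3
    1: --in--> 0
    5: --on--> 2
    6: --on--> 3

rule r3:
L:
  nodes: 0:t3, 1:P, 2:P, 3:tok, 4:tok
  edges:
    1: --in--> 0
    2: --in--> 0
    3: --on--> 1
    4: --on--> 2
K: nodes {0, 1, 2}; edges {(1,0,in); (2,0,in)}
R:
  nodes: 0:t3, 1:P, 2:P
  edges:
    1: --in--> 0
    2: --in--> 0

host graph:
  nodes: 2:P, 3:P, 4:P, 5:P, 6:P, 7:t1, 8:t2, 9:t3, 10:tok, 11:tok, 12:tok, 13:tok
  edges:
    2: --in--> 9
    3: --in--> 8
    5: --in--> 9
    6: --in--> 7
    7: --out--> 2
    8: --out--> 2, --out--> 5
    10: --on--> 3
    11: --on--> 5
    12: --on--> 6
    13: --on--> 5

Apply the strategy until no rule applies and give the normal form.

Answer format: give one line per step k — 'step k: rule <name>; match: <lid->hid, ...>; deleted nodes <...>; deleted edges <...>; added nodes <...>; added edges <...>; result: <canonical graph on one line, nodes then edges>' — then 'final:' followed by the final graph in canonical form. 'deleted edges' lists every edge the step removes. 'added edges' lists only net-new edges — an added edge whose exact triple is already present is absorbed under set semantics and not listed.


step 1: rule r1; match: 0->7, 1->6, 2->2, 3->12; deleted nodes 12; deleted edges (12,6,on); added nodes 14; added edges (14,2,on); result: nodes: 2:P, 3:P, 4:P, 5:P, 6:P, 7:t1, 8:t2, 9:t3, 10:tok, 11:tok, 13:tok, 14:tok edges: (2,9,in); (3,8,in); (5,9,in); (6,7,in); (7,2,out); (8,2,out); (8,5,out); (10,3,on); (11,5,on); (13,5,on); (14,2,on)
step 2: rule r2; match: 0->8, 1->3, 2->2, 3->5, 4->10; deleted nodes 10; deleted edges (10,3,on); added nodes 15, 16; added edges (15,2,on); (16,5,on); result: nodes: 2:P, 3:P, 4:P, 5:P, 6:P, 7:t1, 8:t2, 9:t3, 11:tok, 13:tok, 14:tok, 15:tok, 16:tok edges: (2,9,in); (3,8,in); (5,9,in); (6,7,in); (7,2,out); (8,2,out); (8,5,out); (11,5,on); (13,5,on); (14,2,on); (15,2,on); (16,5,on)
step 3: rule r3; match: 0->9, 1->2, 2->5, 3->14, 4->11; deleted nodes 11, 14; deleted edges (11,5,on); (14,2,on); added nodes (none); added edges (none); result: nodes: 2:P, 3:P, 4:P, 5:P, 6:P, 7:t1, 8:t2, 9:t3, 13:tok, 15:tok, 16:tok edges: (2,9,in); (3,8,in); (5,9,in); (6,7,in); (7,2,out); (8,2,out); (8,5,out); (13,5,on); (15,2,on); (16,5,on)
step 4: rule r3; match: 0->9, 1->2, 2->5, 3->15, 4->13; deleted nodes 13, 15; deleted edges (13,5,on); (15,2,on); added nodes (none); added edges (none); result: nodes: 2:P, 3:P, 4:P, 5:P, 6:P, 7:t1, 8:t2, 9:t3, 16:tok edges: (2,9,in); (3,8,in); (5,9,in); (6,7,in); (7,2,out); (8,2,out); (8,5,out); (16,5,on)
final:
nodes: 2:P, 3:P, 4:P, 5:P, 6:P, 7:t1, 8:t2, 9:t3, 16:tok
edges: (2,9,in); (3,8,in); (5,9,in); (6,7,in); (7,2,out); (8,2,out); (8,5,out); (16,5,on)


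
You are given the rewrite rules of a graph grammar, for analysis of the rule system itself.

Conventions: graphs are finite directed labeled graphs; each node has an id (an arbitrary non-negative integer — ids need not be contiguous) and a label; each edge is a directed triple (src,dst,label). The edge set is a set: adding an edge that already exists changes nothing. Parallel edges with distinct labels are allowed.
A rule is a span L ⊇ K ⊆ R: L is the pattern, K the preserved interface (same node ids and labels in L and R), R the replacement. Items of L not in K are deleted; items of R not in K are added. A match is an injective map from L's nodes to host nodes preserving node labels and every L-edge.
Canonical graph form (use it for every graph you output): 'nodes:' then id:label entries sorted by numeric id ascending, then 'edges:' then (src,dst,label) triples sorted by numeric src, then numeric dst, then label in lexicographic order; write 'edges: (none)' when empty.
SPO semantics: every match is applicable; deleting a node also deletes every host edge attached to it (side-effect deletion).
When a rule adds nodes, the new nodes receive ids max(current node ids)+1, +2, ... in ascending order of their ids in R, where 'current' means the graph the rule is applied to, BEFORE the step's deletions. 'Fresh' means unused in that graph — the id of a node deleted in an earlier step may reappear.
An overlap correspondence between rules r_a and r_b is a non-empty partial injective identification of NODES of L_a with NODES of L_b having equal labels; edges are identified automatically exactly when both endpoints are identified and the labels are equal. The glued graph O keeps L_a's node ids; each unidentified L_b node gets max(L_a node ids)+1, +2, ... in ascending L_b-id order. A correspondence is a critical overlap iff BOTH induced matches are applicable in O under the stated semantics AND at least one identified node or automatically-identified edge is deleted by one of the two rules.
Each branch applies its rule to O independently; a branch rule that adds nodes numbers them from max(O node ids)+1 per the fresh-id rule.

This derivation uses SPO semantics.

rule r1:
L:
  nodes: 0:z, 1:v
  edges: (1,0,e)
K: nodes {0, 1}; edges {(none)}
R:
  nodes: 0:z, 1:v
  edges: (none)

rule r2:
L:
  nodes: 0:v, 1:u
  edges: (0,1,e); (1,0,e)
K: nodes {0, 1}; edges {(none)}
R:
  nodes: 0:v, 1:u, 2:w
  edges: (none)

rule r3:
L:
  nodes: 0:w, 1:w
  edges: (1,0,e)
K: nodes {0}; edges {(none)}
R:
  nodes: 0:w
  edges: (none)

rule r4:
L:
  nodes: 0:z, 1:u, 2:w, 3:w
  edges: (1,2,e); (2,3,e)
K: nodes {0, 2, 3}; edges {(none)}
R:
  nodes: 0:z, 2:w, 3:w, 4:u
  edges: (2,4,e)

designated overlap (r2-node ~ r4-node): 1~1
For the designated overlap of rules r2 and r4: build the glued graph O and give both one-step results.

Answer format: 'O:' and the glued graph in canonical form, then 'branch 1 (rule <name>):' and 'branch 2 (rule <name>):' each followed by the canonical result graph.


O:
nodes: 0:v, 1:u, 2:z, 3:w, 4:w
edges: (0,1,e); (1,0,e); (1,3,e); (3,4,e)
branch 1 (rule r2):
nodes: 0:v, 1:u, 2:z, 3:w, 4:w, 5:w
edges: (1,3,e); (3,4,e)
branch 2 (rule r4):
nodes: 0:v, 2:z, 3:w, 4:w, 5:u
edges: (3,5,e)


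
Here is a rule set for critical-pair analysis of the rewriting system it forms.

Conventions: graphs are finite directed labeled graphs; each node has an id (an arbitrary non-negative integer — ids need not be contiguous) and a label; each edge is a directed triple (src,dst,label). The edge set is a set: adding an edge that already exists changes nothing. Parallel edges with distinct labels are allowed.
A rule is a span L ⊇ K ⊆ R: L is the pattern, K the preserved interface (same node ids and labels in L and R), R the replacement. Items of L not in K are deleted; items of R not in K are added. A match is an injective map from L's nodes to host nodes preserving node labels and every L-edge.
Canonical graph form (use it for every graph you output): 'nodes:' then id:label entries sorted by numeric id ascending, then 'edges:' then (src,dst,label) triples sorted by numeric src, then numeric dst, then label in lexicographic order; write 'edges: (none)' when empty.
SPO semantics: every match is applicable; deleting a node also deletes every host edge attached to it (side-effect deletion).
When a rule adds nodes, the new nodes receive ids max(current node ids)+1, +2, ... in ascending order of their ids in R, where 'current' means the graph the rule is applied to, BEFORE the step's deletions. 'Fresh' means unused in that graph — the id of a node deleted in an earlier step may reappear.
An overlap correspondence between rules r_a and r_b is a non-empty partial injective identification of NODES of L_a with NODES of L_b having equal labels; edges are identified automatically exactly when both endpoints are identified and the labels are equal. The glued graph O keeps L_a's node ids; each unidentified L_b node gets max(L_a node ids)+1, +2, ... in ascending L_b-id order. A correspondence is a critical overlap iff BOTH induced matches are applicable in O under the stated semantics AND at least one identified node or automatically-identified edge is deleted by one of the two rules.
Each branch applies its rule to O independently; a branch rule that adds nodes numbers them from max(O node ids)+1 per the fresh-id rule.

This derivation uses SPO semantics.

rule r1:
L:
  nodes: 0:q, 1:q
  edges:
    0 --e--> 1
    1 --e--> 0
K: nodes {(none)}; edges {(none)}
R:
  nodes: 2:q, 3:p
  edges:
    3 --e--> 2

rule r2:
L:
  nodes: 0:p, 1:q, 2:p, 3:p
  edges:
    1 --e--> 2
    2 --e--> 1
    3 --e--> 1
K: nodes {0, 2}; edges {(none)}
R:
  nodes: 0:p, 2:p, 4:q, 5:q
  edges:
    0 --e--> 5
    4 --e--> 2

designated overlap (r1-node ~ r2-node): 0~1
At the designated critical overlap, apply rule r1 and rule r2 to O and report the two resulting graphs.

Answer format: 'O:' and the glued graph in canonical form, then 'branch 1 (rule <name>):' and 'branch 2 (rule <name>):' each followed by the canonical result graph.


O:
nodes: 0:q, 1:q, 2:p, 3:p, 4:p
edges: (0,1,e); (0,3,e); (1,0,e); (3,0,e); (4,0,e)
branch 1 (rule r1):
nodes: 2:p, 3:p, 4:p, 5:q, 6:p
edges: (6,5,e)
branch 2 (rule r2):
nodes: 1:q, 2:p, 3:p, 5:q, 6:q
edges: (2,6,e); (5,3,e)
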